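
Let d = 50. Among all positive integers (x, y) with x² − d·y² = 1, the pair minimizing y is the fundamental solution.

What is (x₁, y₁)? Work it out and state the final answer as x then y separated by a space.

√50 → a₀=7, period (14); ℓ=1 odd so k=1
step 0: (7, 1)  from 7·(1,0) + (0,1)
step 1: (99, 14)  from 14·(7,1) + (1,0)
(x₁, y₁) = (99, 14);  99² − 50·14² = 1 ✓

99 14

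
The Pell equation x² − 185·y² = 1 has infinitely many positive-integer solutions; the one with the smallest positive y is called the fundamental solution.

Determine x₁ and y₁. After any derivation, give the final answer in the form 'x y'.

9249 680

[13; 1,1,1,1,26] for √185; ℓ=5 ⇒ convergent index 9
step 0: (13, 1)  from 13·(1,0) + (0,1)
…
step 5: (1809, 133)  from 26·(68,5) + (41,3)
…
step 8: (5563, 409)  from 1·(3686,271) + (1877,138)
step 9: (9249, 680)  from 1·(5563,409) + (3686,271)
→ (9249, 680).  Check: 9249²=85544001, 185·680²=85544000, difference 1.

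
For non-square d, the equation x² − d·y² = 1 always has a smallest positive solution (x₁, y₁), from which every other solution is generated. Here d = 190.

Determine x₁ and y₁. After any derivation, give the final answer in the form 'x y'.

[13; 1,3,1,1,1,…,3,1,26] for √190; ℓ=14 ⇒ convergent index 13
i=0: a=13 ⇒ p=13, q=1
…
i=7: a=2 ⇒ p=1213, q=88
…
i=11: a=1 ⇒ p=11234, q=815
i=12: a=3 ⇒ p=40787, q=2959
i=13: a=1 ⇒ p=52021, q=3774
→ (52021, 3774).  Check: 52021²=2706184441, 190·3774²=2706184440, difference 1.

52021 3774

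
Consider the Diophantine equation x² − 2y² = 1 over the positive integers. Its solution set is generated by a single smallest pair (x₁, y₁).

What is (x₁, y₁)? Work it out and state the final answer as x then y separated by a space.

[1; 2] for √2; ℓ=1 ⇒ convergent index 1
step 0: (1, 1)  from 1·(1,0) + (0,1)
step 1: (3, 2)  from 2·(1,1) + (1,0)
→ (3, 2).  Check: 3²=9, 2·2²=8, difference 1.

3 2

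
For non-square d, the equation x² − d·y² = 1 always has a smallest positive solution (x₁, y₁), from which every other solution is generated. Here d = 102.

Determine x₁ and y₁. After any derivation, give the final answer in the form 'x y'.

101 10

d=102: √d = [10; 10,20] (ℓ=2, even), read p_1/q_1
a_0=10:  p_0=10·1+0=10,  q_0=10·0+1=1
a_1=10:  p_1=10·10+1=101,  q_1=10·1+0=10
(x₁, y₁) = (101, 10);  101² − 102·10² = 1 ✓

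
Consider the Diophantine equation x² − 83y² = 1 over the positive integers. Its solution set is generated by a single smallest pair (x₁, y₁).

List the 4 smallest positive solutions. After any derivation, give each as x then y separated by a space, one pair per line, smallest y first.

√83 = [9; 9,18, …], period ℓ=2 (even) → k=1
step 0: (9, 1)  from 9·(1,0) + (0,1)
step 1: (82, 9)  from 9·(9,1) + (1,0)
fundamental: x₁=82, y₁=9  (since 6724 − 83·81 = 1)
n=2: (82,9)∘(82,9) = (82·82+83·9·9, 82·9+9·82) = (13447,1476)
n=3: (13447,1476)∘(82,9) = (82·13447+83·9·1476, 82·1476+9·13447) = (2205226,242055)
n=4: (2205226,242055)∘(82,9) = (82·2205226+83·9·242055, 82·242055+9·2205226) = (361643617,39695544)

82 9
13447 1476
2205226 242055
361643617 39695544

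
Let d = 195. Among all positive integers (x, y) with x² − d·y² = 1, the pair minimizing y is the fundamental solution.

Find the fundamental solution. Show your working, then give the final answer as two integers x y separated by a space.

[13; 1,26] for √195; ℓ=2 ⇒ convergent index 1
step 0: (13, 1)  from 13·(1,0) + (0,1)
step 1: (14, 1)  from 1·(13,1) + (1,0)
(x₁, y₁) = (14, 1);  14² − 195·1² = 1 ✓

14 1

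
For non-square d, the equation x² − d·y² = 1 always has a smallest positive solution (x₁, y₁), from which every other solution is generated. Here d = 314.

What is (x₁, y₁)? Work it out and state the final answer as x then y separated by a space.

[17; 1,2,1,1,2,1,34] for √314; ℓ=7 ⇒ convergent index 13
step 0: (17, 1)  from 17·(1,0) + (0,1)
step 1: (18, 1)  from 1·(17,1) + (1,0)
…
step 4: (124, 7)  from 1·(71,4) + (53,3)
step 5: (319, 18)  from 2·(124,7) + (71,4)
…
step 7: (15381, 868)  from 34·(443,25) + (319,18)
…
step 9: (47029, 2654)  from 2·(15824,893) + (15381,868)
…
step 11: (109882, 6201)  from 1·(62853,3547) + (47029,2654)
step 12: (282617, 15949)  from 2·(109882,6201) + (62853,3547)
step 13: (392499, 22150)  from 1·(282617,15949) + (109882,6201)
fundamental: x₁=392499, y₁=22150  (since 154055465001 − 314·490622500 = 1)

392499 22150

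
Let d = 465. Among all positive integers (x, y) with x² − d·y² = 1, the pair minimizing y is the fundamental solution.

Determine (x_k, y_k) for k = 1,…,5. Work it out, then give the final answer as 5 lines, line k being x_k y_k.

15871 736
503777281 23362112
15990898437631 741560158368
507583097703505921 23538602523554944
16111702671313786506751 747162320561120874080

d=465: √d = [21; 1,1,3,2,2,2,3,1,1,42] (ℓ=10, even), read p_9/q_9
a_0=21:  p_0=21·1+0=21,  q_0=21·0+1=1
a_1=1:  p_1=1·21+1=22,  q_1=1·1+0=1
…
a_4=2:  p_4=2·151+43=345,  q_4=2·7+2=16
…
a_6=2:  p_6=2·841+345=2027,  q_6=2·39+16=94
…
a_8=1:  p_8=1·6922+2027=8949,  q_8=1·321+94=415
a_9=1:  p_9=1·8949+6922=15871,  q_9=1·415+321=736
→ (15871, 736).  Check: 15871²=251888641, 465·736²=251888640, difference 1.
(15871+736√465)^2 = 503777281 + 23362112√465
(15871+736√465)^3 = 15990898437631 + 741560158368√465
(15871+736√465)^4 = 507583097703505921 + 23538602523554944√465
(15871+736√465)^5 = 16111702671313786506751 + 747162320561120874080√465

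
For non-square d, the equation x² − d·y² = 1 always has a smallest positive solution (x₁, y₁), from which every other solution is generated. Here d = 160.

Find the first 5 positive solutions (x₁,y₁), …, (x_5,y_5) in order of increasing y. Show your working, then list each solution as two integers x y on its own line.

721 57
1039681 82194
1499219281 118523691
2161873163521 170911080228
3117419602578001 246453659165085

[12; 1,1,1,5,1,1,1,24] for √160; ℓ=8 ⇒ convergent index 7
i=0: a=12 ⇒ p=12, q=1
i=1: a=1 ⇒ p=13, q=1
…
i=3: a=1 ⇒ p=38, q=3
…
i=6: a=1 ⇒ p=468, q=37
i=7: a=1 ⇒ p=721, q=57
→ (721, 57).  Check: 721²=519841, 160·57²=519840, difference 1.
(x_2, y_2) = (721·721 + 160·57·57, 721·57 + 57·721) = (1039681, 82194)
(x_3, y_3) = (721·1039681 + 160·57·82194, 721·82194 + 57·1039681) = (1499219281, 118523691)
(x_4, y_4) = (721·1499219281 + 160·57·118523691, 721·118523691 + 57·1499219281) = (2161873163521, 170911080228)
(x_5, y_5) = (721·2161873163521 + 160·57·170911080228, 721·170911080228 + 57·2161873163521) = (3117419602578001, 246453659165085)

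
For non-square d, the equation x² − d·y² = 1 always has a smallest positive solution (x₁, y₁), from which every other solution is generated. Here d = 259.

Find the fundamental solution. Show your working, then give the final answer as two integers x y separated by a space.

847225 52644

d=259: √d = [16; 10,1,2,3,4,3,2,1,10,32] (ℓ=10, even), read p_9/q_9
a_0=16:  p_0=16·1+0=16,  q_0=16·0+1=1
a_1=10:  p_1=10·16+1=161,  q_1=10·1+0=10
…
a_4=3:  p_4=3·515+177=1722,  q_4=3·32+11=107
a_5=4:  p_5=4·1722+515=7403,  q_5=4·107+32=460
…
a_8=1:  p_8=1·55265+23931=79196,  q_8=1·3434+1487=4921
a_9=10:  p_9=10·79196+55265=847225,  q_9=10·4921+3434=52644
→ (847225, 52644).  Check: 847225²=717790200625, 259·52644²=717790200624, difference 1.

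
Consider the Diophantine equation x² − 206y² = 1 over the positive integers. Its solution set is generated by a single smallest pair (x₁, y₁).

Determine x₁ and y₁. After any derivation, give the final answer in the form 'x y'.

√206 = [14; 2,1,5,14,5,1,2,28, …], period ℓ=8 (even) → k=7
step 0: (14, 1)  from 14·(1,0) + (0,1)
step 1: (29, 2)  from 2·(14,1) + (1,0)
step 2: (43, 3)  from 1·(29,2) + (14,1)
step 3: (244, 17)  from 5·(43,3) + (29,2)
step 4: (3459, 241)  from 14·(244,17) + (43,3)
step 5: (17539, 1222)  from 5·(3459,241) + (244,17)
step 6: (20998, 1463)  from 1·(17539,1222) + (3459,241)
step 7: (59535, 4148)  from 2·(20998,1463) + (17539,1222)
→ (59535, 4148).  Check: 59535²=3544416225, 206·4148²=3544416224, difference 1.

59535 4148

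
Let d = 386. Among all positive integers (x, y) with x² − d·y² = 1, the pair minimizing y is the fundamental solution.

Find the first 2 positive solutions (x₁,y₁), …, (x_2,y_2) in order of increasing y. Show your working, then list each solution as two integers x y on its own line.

[19; 1,1,1,4,1,18,1,4,1,1,1,38] for √386; ℓ=12 ⇒ convergent index 11
k=0  a_k=19  p_k/q_k = 19/1
k=1  a_k=1  p_k/q_k = 20/1
k=2  a_k=1  p_k/q_k = 39/2
k=3  a_k=1  p_k/q_k = 59/3
k=4  a_k=4  p_k/q_k = 275/14
k=5  a_k=1  p_k/q_k = 334/17
k=6  a_k=18  p_k/q_k = 6287/320
k=7  a_k=1  p_k/q_k = 6621/337
k=8  a_k=4  p_k/q_k = 32771/1668
k=9  a_k=1  p_k/q_k = 39392/2005
k=10  a_k=1  p_k/q_k = 72163/3673
k=11  a_k=1  p_k/q_k = 111555/5678
fundamental: x₁=111555, y₁=5678  (since 12444518025 − 386·32239684 = 1)
n=2: (111555,5678)∘(111555,5678) = (111555·111555+386·5678·5678, 111555·5678+5678·111555) = (24889036049,1266818580)

111555 5678
24889036049 1266818580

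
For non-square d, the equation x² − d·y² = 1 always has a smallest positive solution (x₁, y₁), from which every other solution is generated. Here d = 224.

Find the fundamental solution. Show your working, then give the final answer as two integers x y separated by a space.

15 1

√224 → a₀=14, period (1,28); ℓ=2 even so k=1
step 0: (14, 1)  from 14·(1,0) + (0,1)
step 1: (15, 1)  from 1·(14,1) + (1,0)
fundamental: x₁=15, y₁=1  (since 225 − 224·1 = 1)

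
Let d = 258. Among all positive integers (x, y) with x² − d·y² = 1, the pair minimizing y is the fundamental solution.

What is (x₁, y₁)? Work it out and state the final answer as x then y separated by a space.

√258 = [16; 16,32, …], period ℓ=2 (even) → k=1
i=0: a=16 ⇒ p=16, q=1
i=1: a=16 ⇒ p=257, q=16
→ (257, 16).  Check: 257²=66049, 258·16²=66048, difference 1.

257 16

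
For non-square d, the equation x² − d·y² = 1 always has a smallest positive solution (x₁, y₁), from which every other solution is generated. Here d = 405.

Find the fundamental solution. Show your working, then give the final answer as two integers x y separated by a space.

161 8

√405 = [20; 8,40, …], period ℓ=2 (even) → k=1
step 0: (20, 1)  from 20·(1,0) + (0,1)
step 1: (161, 8)  from 8·(20,1) + (1,0)
→ (161, 8).  Check: 161²=25921, 405·8²=25920, difference 1.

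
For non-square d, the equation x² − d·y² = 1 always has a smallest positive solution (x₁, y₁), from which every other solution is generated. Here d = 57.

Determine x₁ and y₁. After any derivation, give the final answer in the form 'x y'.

d=57: √d = [7; 1,1,4,1,1,14] (ℓ=6, even), read p_5/q_5
step 0: (7, 1)  from 7·(1,0) + (0,1)
…
step 4: (83, 11)  from 1·(68,9) + (15,2)
step 5: (151, 20)  from 1·(83,11) + (68,9)
(x₁, y₁) = (151, 20);  151² − 57·20² = 1 ✓

151 20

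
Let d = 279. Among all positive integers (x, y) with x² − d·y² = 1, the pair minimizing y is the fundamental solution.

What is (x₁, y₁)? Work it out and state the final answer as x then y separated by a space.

1520 91

√279 → a₀=16, period (1,2,2,1,2,2,1,32); ℓ=8 even so k=7
step 0: (16, 1)  from 16·(1,0) + (0,1)
step 1: (17, 1)  from 1·(16,1) + (1,0)
step 2: (50, 3)  from 2·(17,1) + (16,1)
…
step 6: (1069, 64)  from 2·(451,27) + (167,10)
step 7: (1520, 91)  from 1·(1069,64) + (451,27)
(x₁, y₁) = (1520, 91);  1520² − 279·91² = 1 ✓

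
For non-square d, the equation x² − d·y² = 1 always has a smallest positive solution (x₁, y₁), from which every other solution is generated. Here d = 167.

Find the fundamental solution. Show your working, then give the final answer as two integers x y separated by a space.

168 13

√167 → a₀=12, period (1,11,1,24); ℓ=4 even so k=3
i=0: a=12 ⇒ p=12, q=1
i=1: a=1 ⇒ p=13, q=1
i=2: a=11 ⇒ p=155, q=12
i=3: a=1 ⇒ p=168, q=13
(x₁, y₁) = (168, 13);  168² − 167·13² = 1 ✓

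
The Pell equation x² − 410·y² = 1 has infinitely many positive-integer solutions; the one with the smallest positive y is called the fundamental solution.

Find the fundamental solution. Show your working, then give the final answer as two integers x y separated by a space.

[20; 4,40] for √410; ℓ=2 ⇒ convergent index 1
i=0: a=20 ⇒ p=20, q=1
i=1: a=4 ⇒ p=81, q=4
(x₁, y₁) = (81, 4);  81² − 410·4² = 1 ✓

81 4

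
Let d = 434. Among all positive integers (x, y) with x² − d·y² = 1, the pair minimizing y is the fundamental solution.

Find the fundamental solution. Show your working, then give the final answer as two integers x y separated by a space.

125 6

√434 → a₀=20, period (1,4,1,40); ℓ=4 even so k=3
i=0: a=20 ⇒ p=20, q=1
i=1: a=1 ⇒ p=21, q=1
i=2: a=4 ⇒ p=104, q=5
i=3: a=1 ⇒ p=125, q=6
(x₁, y₁) = (125, 6);  125² − 434·6² = 1 ✓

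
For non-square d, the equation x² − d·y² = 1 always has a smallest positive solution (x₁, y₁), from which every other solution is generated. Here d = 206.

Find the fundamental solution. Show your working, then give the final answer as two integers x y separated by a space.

59535 4148

√206 = [14; 2,1,5,14,5,1,2,28, …], period ℓ=8 (even) → k=7
a_0=14:  p_0=14·1+0=14,  q_0=14·0+1=1
a_1=2:  p_1=2·14+1=29,  q_1=2·1+0=2
a_2=1:  p_2=1·29+14=43,  q_2=1·2+1=3
a_3=5:  p_3=5·43+29=244,  q_3=5·3+2=17
…
a_5=5:  p_5=5·3459+244=17539,  q_5=5·241+17=1222
a_6=1:  p_6=1·17539+3459=20998,  q_6=1·1222+241=1463
a_7=2:  p_7=2·20998+17539=59535,  q_7=2·1463+1222=4148
→ (59535, 4148).  Check: 59535²=3544416225, 206·4148²=3544416224, difference 1.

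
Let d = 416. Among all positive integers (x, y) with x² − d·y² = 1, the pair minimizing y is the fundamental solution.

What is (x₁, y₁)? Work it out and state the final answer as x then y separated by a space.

√416 = [20; 2,1,1,9,1,1,2,40, …], period ℓ=8 (even) → k=7
k=0  a_k=20  p_k/q_k = 20/1
…
k=2  a_k=1  p_k/q_k = 61/3
…
k=6  a_k=1  p_k/q_k = 2060/101
k=7  a_k=2  p_k/q_k = 5201/255
→ (5201, 255).  Check: 5201²=27050401, 416·255²=27050400, difference 1.

5201 255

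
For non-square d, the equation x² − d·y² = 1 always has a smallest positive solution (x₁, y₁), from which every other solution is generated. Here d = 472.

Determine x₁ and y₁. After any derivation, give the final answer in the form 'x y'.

306917 14127

√472 → a₀=21, period (1,2,1,1,1,…,2,1,42); ℓ=14 even so k=13
a_0=21:  p_0=21·1+0=21,  q_0=21·0+1=1
a_1=1:  p_1=1·21+1=22,  q_1=1·1+0=1
a_2=2:  p_2=2·22+21=65,  q_2=2·1+1=3
…
a_6=4:  p_6=4·239+152=1108,  q_6=4·11+7=51
a_7=5:  p_7=5·1108+239=5779,  q_7=5·51+11=266
…
a_12=2:  p_12=2·84230+54227=222687,  q_12=2·3877+2496=10250
a_13=1:  p_13=1·222687+84230=306917,  q_13=1·10250+3877=14127
(x₁, y₁) = (306917, 14127);  306917² − 472·14127² = 1 ✓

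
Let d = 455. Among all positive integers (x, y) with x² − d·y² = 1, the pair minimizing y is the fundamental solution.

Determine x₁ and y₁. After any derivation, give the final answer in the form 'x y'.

[21; 3,42] for √455; ℓ=2 ⇒ convergent index 1
i=0: a=21 ⇒ p=21, q=1
i=1: a=3 ⇒ p=64, q=3
(x₁, y₁) = (64, 3);  64² − 455·3² = 1 ✓

64 3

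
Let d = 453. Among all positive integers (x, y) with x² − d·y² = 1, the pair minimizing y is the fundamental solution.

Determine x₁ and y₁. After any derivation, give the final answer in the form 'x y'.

1653751 77700

√453 → a₀=21, period (3,1,1,10,14,10,1,1,3,42); ℓ=10 even so k=9
a_0=21:  p_0=21·1+0=21,  q_0=21·0+1=1
a_1=3:  p_1=3·21+1=64,  q_1=3·1+0=3
…
a_3=1:  p_3=1·85+64=149,  q_3=1·4+3=7
a_4=10:  p_4=10·149+85=1575,  q_4=10·7+4=74
a_5=14:  p_5=14·1575+149=22199,  q_5=14·74+7=1043
a_6=10:  p_6=10·22199+1575=223565,  q_6=10·1043+74=10504
a_7=1:  p_7=1·223565+22199=245764,  q_7=1·10504+1043=11547
a_8=1:  p_8=1·245764+223565=469329,  q_8=1·11547+10504=22051
a_9=3:  p_9=3·469329+245764=1653751,  q_9=3·22051+11547=77700
→ (1653751, 77700).  Check: 1653751²=2734892370001, 453·77700²=2734892370000, difference 1.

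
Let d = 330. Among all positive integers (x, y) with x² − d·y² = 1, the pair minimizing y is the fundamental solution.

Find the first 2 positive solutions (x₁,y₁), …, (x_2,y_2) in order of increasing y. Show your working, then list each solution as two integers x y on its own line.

√330 → a₀=18, period (6,36); ℓ=2 even so k=1
a_0=18:  p_0=18·1+0=18,  q_0=18·0+1=1
a_1=6:  p_1=6·18+1=109,  q_1=6·1+0=6
→ (109, 6).  Check: 109²=11881, 330·6²=11880, difference 1.
k=2:  x_2 = 109·109+330·6·6 = 23761,  y_2 = 109·6+6·109 = 1308

109 6
23761 1308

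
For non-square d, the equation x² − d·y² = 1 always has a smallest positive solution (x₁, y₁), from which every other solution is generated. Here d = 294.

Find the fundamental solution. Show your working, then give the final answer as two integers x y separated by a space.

d=294: √d = [17; 6,1,4,1,6,34] (ℓ=6, even), read p_5/q_5
i=0: a=17 ⇒ p=17, q=1
i=1: a=6 ⇒ p=103, q=6
i=2: a=1 ⇒ p=120, q=7
…
i=4: a=1 ⇒ p=703, q=41
i=5: a=6 ⇒ p=4801, q=280
fundamental: x₁=4801, y₁=280  (since 23049601 − 294·78400 = 1)

4801 280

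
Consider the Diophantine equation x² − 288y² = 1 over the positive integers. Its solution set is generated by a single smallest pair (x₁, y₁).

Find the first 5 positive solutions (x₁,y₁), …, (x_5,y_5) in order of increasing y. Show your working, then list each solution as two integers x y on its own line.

17 1
577 34
19601 1155
665857 39236
22619537 1332869

d=288: √d = [16; 1,32] (ℓ=2, even), read p_1/q_1
k=0  a_k=16  p_k/q_k = 16/1
k=1  a_k=1  p_k/q_k = 17/1
(x₁, y₁) = (17, 1);  17² − 288·1² = 1 ✓
(x_2, y_2) = (17·17 + 288·1·1, 17·1 + 1·17) = (577, 34)
(x_3, y_3) = (17·577 + 288·1·34, 17·34 + 1·577) = (19601, 1155)
(x_4, y_4) = (17·19601 + 288·1·1155, 17·1155 + 1·19601) = (665857, 39236)
(x_5, y_5) = (17·665857 + 288·1·39236, 17·39236 + 1·665857) = (22619537, 1332869)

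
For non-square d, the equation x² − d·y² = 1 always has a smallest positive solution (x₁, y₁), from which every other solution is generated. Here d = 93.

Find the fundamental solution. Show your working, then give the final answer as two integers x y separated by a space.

√93 = [9; 1,1,1,4,6,4,1,1,1,18, …], period ℓ=10 (even) → k=9
i=0: a=9 ⇒ p=9, q=1
…
i=2: a=1 ⇒ p=19, q=2
i=3: a=1 ⇒ p=29, q=3
i=4: a=4 ⇒ p=135, q=14
i=5: a=6 ⇒ p=839, q=87
i=6: a=4 ⇒ p=3491, q=362
i=7: a=1 ⇒ p=4330, q=449
i=8: a=1 ⇒ p=7821, q=811
i=9: a=1 ⇒ p=12151, q=1260
fundamental: x₁=12151, y₁=1260  (since 147646801 − 93·1587600 = 1)

12151 1260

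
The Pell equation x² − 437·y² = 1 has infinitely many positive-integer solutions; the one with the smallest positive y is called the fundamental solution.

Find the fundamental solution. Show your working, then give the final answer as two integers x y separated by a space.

d=437: √d = [20; 1,9,2,9,1,40] (ℓ=6, even), read p_5/q_5
k=0  a_k=20  p_k/q_k = 20/1
…
k=3  a_k=2  p_k/q_k = 439/21
k=4  a_k=9  p_k/q_k = 4160/199
k=5  a_k=1  p_k/q_k = 4599/220
(x₁, y₁) = (4599, 220);  4599² − 437·220² = 1 ✓

4599 220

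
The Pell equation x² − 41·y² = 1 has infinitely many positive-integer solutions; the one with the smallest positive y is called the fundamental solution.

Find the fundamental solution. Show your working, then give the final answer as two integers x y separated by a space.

d=41: √d = [6; 2,2,12] (ℓ=3, odd), read p_5/q_5
step 0: (6, 1)  from 6·(1,0) + (0,1)
step 1: (13, 2)  from 2·(6,1) + (1,0)
…
step 3: (397, 62)  from 12·(32,5) + (13,2)
step 4: (826, 129)  from 2·(397,62) + (32,5)
step 5: (2049, 320)  from 2·(826,129) + (397,62)
→ (2049, 320).  Check: 2049²=4198401, 41·320²=4198400, difference 1.

2049 320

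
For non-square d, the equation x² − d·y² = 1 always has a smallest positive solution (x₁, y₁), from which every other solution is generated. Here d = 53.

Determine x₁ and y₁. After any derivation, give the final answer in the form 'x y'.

√53 = [7; 3,1,1,3,14, …], period ℓ=5 (odd) → k=9
k=0  a_k=7  p_k/q_k = 7/1
…
k=2  a_k=1  p_k/q_k = 29/4
…
k=4  a_k=3  p_k/q_k = 182/25
k=5  a_k=14  p_k/q_k = 2599/357
…
k=8  a_k=1  p_k/q_k = 18557/2549
k=9  a_k=3  p_k/q_k = 66249/9100
(x₁, y₁) = (66249, 9100);  66249² − 53·9100² = 1 ✓

66249 9100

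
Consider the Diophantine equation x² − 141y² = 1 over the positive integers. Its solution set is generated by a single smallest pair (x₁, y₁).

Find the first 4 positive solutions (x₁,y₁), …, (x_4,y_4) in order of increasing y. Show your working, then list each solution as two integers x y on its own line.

95 8
18049 1520
3429215 288792
651532801 54868960

d=141: √d = [11; 1,6,1,22] (ℓ=4, even), read p_3/q_3
k=0  a_k=11  p_k/q_k = 11/1
k=1  a_k=1  p_k/q_k = 12/1
k=2  a_k=6  p_k/q_k = 83/7
k=3  a_k=1  p_k/q_k = 95/8
fundamental: x₁=95, y₁=8  (since 9025 − 141·64 = 1)
(x_2, y_2) = (95·95 + 141·8·8, 95·8 + 8·95) = (18049, 1520)
(x_3, y_3) = (95·18049 + 141·8·1520, 95·1520 + 8·18049) = (3429215, 288792)
(x_4, y_4) = (95·3429215 + 141·8·288792, 95·288792 + 8·3429215) = (651532801, 54868960)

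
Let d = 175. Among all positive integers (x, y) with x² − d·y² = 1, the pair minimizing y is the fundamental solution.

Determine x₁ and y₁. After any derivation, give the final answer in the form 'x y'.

2024 153

[13; 4,2,1,2,4,26] for √175; ℓ=6 ⇒ convergent index 5
step 0: (13, 1)  from 13·(1,0) + (0,1)
step 1: (53, 4)  from 4·(13,1) + (1,0)
…
step 3: (172, 13)  from 1·(119,9) + (53,4)
step 4: (463, 35)  from 2·(172,13) + (119,9)
step 5: (2024, 153)  from 4·(463,35) + (172,13)
fundamental: x₁=2024, y₁=153  (since 4096576 − 175·23409 = 1)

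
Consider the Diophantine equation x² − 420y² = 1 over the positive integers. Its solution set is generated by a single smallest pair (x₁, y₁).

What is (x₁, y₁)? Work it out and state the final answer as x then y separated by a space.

41 2

[20; 2,40] for √420; ℓ=2 ⇒ convergent index 1
a_0=20:  p_0=20·1+0=20,  q_0=20·0+1=1
a_1=2:  p_1=2·20+1=41,  q_1=2·1+0=2
fundamental: x₁=41, y₁=2  (since 1681 − 420·4 = 1)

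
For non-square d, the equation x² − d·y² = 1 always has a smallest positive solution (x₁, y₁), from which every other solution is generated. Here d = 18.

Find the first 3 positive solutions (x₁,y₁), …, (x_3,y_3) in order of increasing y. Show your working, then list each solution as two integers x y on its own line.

17 4
577 136
19601 4620

√18 = [4; 4,8, …], period ℓ=2 (even) → k=1
a_0=4:  p_0=4·1+0=4,  q_0=4·0+1=1
a_1=4:  p_1=4·4+1=17,  q_1=4·1+0=4
→ (17, 4).  Check: 17²=289, 18·4²=288, difference 1.
(x_2, y_2) = (17·17 + 18·4·4, 17·4 + 4·17) = (577, 136)
(x_3, y_3) = (17·577 + 18·4·136, 17·136 + 4·577) = (19601, 4620)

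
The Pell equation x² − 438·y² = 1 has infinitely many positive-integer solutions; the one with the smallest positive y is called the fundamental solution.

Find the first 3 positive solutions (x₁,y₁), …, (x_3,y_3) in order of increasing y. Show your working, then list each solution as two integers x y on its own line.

d=438: √d = [20; 1,12,1,40] (ℓ=4, even), read p_3/q_3
step 0: (20, 1)  from 20·(1,0) + (0,1)
…
step 2: (272, 13)  from 12·(21,1) + (20,1)
step 3: (293, 14)  from 1·(272,13) + (21,1)
(x₁, y₁) = (293, 14);  293² − 438·14² = 1 ✓
(x_2, y_2) = (293·293 + 438·14·14, 293·14 + 14·293) = (171697, 8204)
(x_3, y_3) = (293·171697 + 438·14·8204, 293·8204 + 14·171697) = (100614149, 4807530)

293 14
171697 8204
100614149 4807530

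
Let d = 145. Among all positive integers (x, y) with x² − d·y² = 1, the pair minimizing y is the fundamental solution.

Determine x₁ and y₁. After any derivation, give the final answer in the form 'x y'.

289 24

√145 → a₀=12, period (24); ℓ=1 odd so k=1
step 0: (12, 1)  from 12·(1,0) + (0,1)
step 1: (289, 24)  from 24·(12,1) + (1,0)
(x₁, y₁) = (289, 24);  289² − 145·24² = 1 ✓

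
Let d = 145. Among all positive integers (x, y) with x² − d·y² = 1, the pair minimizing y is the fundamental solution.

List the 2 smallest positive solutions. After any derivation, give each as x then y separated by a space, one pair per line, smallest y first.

289 24
167041 13872

d=145: √d = [12; 24] (ℓ=1, odd), read p_1/q_1
step 0: (12, 1)  from 12·(1,0) + (0,1)
step 1: (289, 24)  from 24·(12,1) + (1,0)
fundamental: x₁=289, y₁=24  (since 83521 − 145·576 = 1)
n=2: (289,24)∘(289,24) = (289·289+145·24·24, 289·24+24·289) = (167041,13872)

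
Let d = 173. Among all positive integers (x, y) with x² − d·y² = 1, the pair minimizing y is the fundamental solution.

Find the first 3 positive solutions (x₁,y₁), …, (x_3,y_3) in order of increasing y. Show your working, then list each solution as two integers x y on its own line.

2499849 190060
12498490045601 950242601880
62488675684008728649 4750926036134042180

d=173: √d = [13; 6,1,1,6,26] (ℓ=5, odd), read p_9/q_9
k=0  a_k=13  p_k/q_k = 13/1
…
k=2  a_k=1  p_k/q_k = 92/7
…
k=7  a_k=1  p_k/q_k = 205791/15646
k=8  a_k=1  p_k/q_k = 382343/29069
k=9  a_k=6  p_k/q_k = 2499849/190060
fundamental: x₁=2499849, y₁=190060  (since 6249245022801 − 173·36122803600 = 1)
n=2: (2499849,190060)∘(2499849,190060) = (2499849·2499849+173·190060·190060, 2499849·190060+190060·2499849) = (12498490045601,950242601880)
n=3: (12498490045601,950242601880)∘(2499849,190060) = (2499849·12498490045601+173·190060·950242601880, 2499849·950242601880+190060·12498490045601) = (62488675684008728649,4750926036134042180)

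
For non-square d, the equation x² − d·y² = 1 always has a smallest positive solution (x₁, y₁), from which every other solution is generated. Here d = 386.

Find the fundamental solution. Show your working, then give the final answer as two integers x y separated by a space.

111555 5678

√386 → a₀=19, period (1,1,1,4,1,18,1,4,1,1,1,38); ℓ=12 even so k=11
i=0: a=19 ⇒ p=19, q=1
i=1: a=1 ⇒ p=20, q=1
…
i=5: a=1 ⇒ p=334, q=17
…
i=7: a=1 ⇒ p=6621, q=337
…
i=10: a=1 ⇒ p=72163, q=3673
i=11: a=1 ⇒ p=111555, q=5678
(x₁, y₁) = (111555, 5678);  111555² − 386·5678² = 1 ✓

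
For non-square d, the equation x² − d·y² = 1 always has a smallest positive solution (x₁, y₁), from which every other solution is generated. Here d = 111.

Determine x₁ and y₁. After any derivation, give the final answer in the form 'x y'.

d=111: √d = [10; 1,1,6,1,1,20] (ℓ=6, even), read p_5/q_5
a_0=10:  p_0=10·1+0=10,  q_0=10·0+1=1
a_1=1:  p_1=1·10+1=11,  q_1=1·1+0=1
a_2=1:  p_2=1·11+10=21,  q_2=1·1+1=2
a_3=6:  p_3=6·21+11=137,  q_3=6·2+1=13
a_4=1:  p_4=1·137+21=158,  q_4=1·13+2=15
a_5=1:  p_5=1·158+137=295,  q_5=1·15+13=28
(x₁, y₁) = (295, 28);  295² − 111·28² = 1 ✓

295 28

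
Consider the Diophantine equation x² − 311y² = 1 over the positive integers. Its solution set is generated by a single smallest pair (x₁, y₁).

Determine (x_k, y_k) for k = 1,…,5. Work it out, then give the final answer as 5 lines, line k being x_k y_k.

16883880 957397
570130807708799 32329152120720
19252040283316857636360 1091683049815963029803
650098275797375082487964044801 36863691222253451430108430560
21952362553539551163393489436611779400 1244804277907160115380508441163715797

[17; 1,1,1,2,1,…,1,1,34] for √311; ℓ=16 ⇒ convergent index 15
k=0  a_k=17  p_k/q_k = 17/1
k=1  a_k=1  p_k/q_k = 18/1
k=2  a_k=1  p_k/q_k = 35/2
…
k=4  a_k=2  p_k/q_k = 141/8
k=5  a_k=1  p_k/q_k = 194/11
…
k=7  a_k=3  p_k/q_k = 4109/233
k=8  a_k=17  p_k/q_k = 71158/4035
…
k=10  a_k=6  p_k/q_k = 1376656/78063
k=11  a_k=1  p_k/q_k = 1594239/90401
…
k=13  a_k=1  p_k/q_k = 6159373/349266
k=14  a_k=1  p_k/q_k = 10724507/608131
k=15  a_k=1  p_k/q_k = 16883880/957397
→ (16883880, 957397).  Check: 16883880²=285065403854400, 311·957397²=285065403854399, difference 1.
(16883880+957397√311)^2 = 570130807708799 + 32329152120720√311
(16883880+957397√311)^3 = 19252040283316857636360 + 1091683049815963029803√311
(16883880+957397√311)^4 = 650098275797375082487964044801 + 36863691222253451430108430560√311
(16883880+957397√311)^5 = 21952362553539551163393489436611779400 + 1244804277907160115380508441163715797√311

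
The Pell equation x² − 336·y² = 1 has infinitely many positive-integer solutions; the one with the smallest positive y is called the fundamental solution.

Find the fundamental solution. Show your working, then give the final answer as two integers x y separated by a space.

55 3

√336 = [18; 3,36, …], period ℓ=2 (even) → k=1
a_0=18:  p_0=18·1+0=18,  q_0=18·0+1=1
a_1=3:  p_1=3·18+1=55,  q_1=3·1+0=3
fundamental: x₁=55, y₁=3  (since 3025 − 336·9 = 1)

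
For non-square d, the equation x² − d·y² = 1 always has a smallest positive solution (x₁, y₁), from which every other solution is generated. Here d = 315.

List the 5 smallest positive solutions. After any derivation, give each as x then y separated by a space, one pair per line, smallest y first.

d=315: √d = [17; 1,2,1,34] (ℓ=4, even), read p_3/q_3
step 0: (17, 1)  from 17·(1,0) + (0,1)
step 1: (18, 1)  from 1·(17,1) + (1,0)
step 2: (53, 3)  from 2·(18,1) + (17,1)
step 3: (71, 4)  from 1·(53,3) + (18,1)
fundamental: x₁=71, y₁=4  (since 5041 − 315·16 = 1)
(71+4√315)^2 = 10081 + 568√315
(71+4√315)^3 = 1431431 + 80652√315
(71+4√315)^4 = 203253121 + 11452016√315
(71+4√315)^5 = 28860511751 + 1626105620√315

71 4
10081 568
1431431 80652
203253121 11452016
28860511751 1626105620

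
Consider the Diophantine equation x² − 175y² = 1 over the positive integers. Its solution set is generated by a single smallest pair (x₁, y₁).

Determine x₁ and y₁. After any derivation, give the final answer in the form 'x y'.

√175 → a₀=13, period (4,2,1,2,4,26); ℓ=6 even so k=5
i=0: a=13 ⇒ p=13, q=1
i=1: a=4 ⇒ p=53, q=4
…
i=4: a=2 ⇒ p=463, q=35
i=5: a=4 ⇒ p=2024, q=153
→ (2024, 153).  Check: 2024²=4096576, 175·153²=4096575, difference 1.

2024 153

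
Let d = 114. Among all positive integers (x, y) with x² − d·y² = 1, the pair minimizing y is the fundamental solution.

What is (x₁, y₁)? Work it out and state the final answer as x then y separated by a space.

√114 = [10; 1,2,10,2,1,20, …], period ℓ=6 (even) → k=5
step 0: (10, 1)  from 10·(1,0) + (0,1)
…
step 4: (694, 65)  from 2·(331,31) + (32,3)
step 5: (1025, 96)  from 1·(694,65) + (331,31)
(x₁, y₁) = (1025, 96);  1025² − 114·96² = 1 ✓

1025 96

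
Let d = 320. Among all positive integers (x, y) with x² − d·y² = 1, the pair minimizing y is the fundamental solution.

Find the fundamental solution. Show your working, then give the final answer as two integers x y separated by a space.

161 9

[17; 1,7,1,34] for √320; ℓ=4 ⇒ convergent index 3
step 0: (17, 1)  from 17·(1,0) + (0,1)
step 1: (18, 1)  from 1·(17,1) + (1,0)
step 2: (143, 8)  from 7·(18,1) + (17,1)
step 3: (161, 9)  from 1·(143,8) + (18,1)
→ (161, 9).  Check: 161²=25921, 320·9²=25920, difference 1.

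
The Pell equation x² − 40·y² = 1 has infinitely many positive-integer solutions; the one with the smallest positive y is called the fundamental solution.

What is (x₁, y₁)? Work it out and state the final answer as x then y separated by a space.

√40 → a₀=6, period (3,12); ℓ=2 even so k=1
step 0: (6, 1)  from 6·(1,0) + (0,1)
step 1: (19, 3)  from 3·(6,1) + (1,0)
fundamental: x₁=19, y₁=3  (since 361 − 40·9 = 1)

19 3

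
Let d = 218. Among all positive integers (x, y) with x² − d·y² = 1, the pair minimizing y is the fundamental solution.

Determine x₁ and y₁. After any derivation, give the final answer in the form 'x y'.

d=218: √d = [14; 1,3,3,1,28] (ℓ=5, odd), read p_9/q_9
i=0: a=14 ⇒ p=14, q=1
…
i=2: a=3 ⇒ p=59, q=4
i=3: a=3 ⇒ p=192, q=13
…
i=7: a=3 ⇒ p=29633, q=2007
i=8: a=3 ⇒ p=96370, q=6527
i=9: a=1 ⇒ p=126003, q=8534
fundamental: x₁=126003, y₁=8534  (since 15876756009 − 218·72829156 = 1)

126003 8534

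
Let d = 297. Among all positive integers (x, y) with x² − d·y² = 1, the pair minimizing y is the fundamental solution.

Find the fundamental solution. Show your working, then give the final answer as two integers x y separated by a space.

48599 2820

[17; 4,3,1,1,2,1,1,3,4,34] for √297; ℓ=10 ⇒ convergent index 9
a_0=17:  p_0=17·1+0=17,  q_0=17·0+1=1
…
a_2=3:  p_2=3·69+17=224,  q_2=3·4+1=13
…
a_5=2:  p_5=2·517+293=1327,  q_5=2·30+17=77
a_6=1:  p_6=1·1327+517=1844,  q_6=1·77+30=107
…
a_8=3:  p_8=3·3171+1844=11357,  q_8=3·184+107=659
a_9=4:  p_9=4·11357+3171=48599,  q_9=4·659+184=2820
→ (48599, 2820).  Check: 48599²=2361862801, 297·2820²=2361862800, difference 1.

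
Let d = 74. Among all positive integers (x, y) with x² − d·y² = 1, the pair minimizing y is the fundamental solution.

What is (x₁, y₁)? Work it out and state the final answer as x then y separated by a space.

3699 430

√74 → a₀=8, period (1,1,1,1,16); ℓ=5 odd so k=9
a_0=8:  p_0=8·1+0=8,  q_0=8·0+1=1
…
a_4=1:  p_4=1·26+17=43,  q_4=1·3+2=5
…
a_8=1:  p_8=1·1471+757=2228,  q_8=1·171+88=259
a_9=1:  p_9=1·2228+1471=3699,  q_9=1·259+171=430
(x₁, y₁) = (3699, 430);  3699² − 74·430² = 1 ✓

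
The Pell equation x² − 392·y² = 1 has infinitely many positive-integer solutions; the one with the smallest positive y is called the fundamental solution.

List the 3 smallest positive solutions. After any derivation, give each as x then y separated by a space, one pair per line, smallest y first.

99 5
19601 990
3880899 196015

√392 → a₀=19, period (1,3,1,38); ℓ=4 even so k=3
a_0=19:  p_0=19·1+0=19,  q_0=19·0+1=1
a_1=1:  p_1=1·19+1=20,  q_1=1·1+0=1
a_2=3:  p_2=3·20+19=79,  q_2=3·1+1=4
a_3=1:  p_3=1·79+20=99,  q_3=1·4+1=5
fundamental: x₁=99, y₁=5  (since 9801 − 392·25 = 1)
k=2:  x_2 = 99·99+392·5·5 = 19601,  y_2 = 99·5+5·99 = 990
k=3:  x_3 = 99·19601+392·5·990 = 3880899,  y_3 = 99·990+5·19601 = 196015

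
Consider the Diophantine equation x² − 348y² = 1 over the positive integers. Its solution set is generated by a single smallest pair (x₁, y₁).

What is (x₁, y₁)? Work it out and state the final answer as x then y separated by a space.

[18; 1,1,1,8,1,1,1,36] for √348; ℓ=8 ⇒ convergent index 7
a_0=18:  p_0=18·1+0=18,  q_0=18·0+1=1
a_1=1:  p_1=1·18+1=19,  q_1=1·1+0=1
a_2=1:  p_2=1·19+18=37,  q_2=1·1+1=2
a_3=1:  p_3=1·37+19=56,  q_3=1·2+1=3
a_4=8:  p_4=8·56+37=485,  q_4=8·3+2=26
a_5=1:  p_5=1·485+56=541,  q_5=1·26+3=29
a_6=1:  p_6=1·541+485=1026,  q_6=1·29+26=55
a_7=1:  p_7=1·1026+541=1567,  q_7=1·55+29=84
→ (1567, 84).  Check: 1567²=2455489, 348·84²=2455488, difference 1.

1567 84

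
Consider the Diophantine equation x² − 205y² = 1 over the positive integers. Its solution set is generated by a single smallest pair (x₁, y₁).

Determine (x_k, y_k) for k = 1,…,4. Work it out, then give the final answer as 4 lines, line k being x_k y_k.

√205 = [14; 3,6,1,4,1,6,3,28, …], period ℓ=8 (even) → k=7
a_0=14:  p_0=14·1+0=14,  q_0=14·0+1=1
…
a_2=6:  p_2=6·43+14=272,  q_2=6·3+1=19
a_3=1:  p_3=1·272+43=315,  q_3=1·19+3=22
a_4=4:  p_4=4·315+272=1532,  q_4=4·22+19=107
…
a_6=6:  p_6=6·1847+1532=12614,  q_6=6·129+107=881
a_7=3:  p_7=3·12614+1847=39689,  q_7=3·881+129=2772
→ (39689, 2772).  Check: 39689²=1575216721, 205·2772²=1575216720, difference 1.
n=2: (39689,2772)∘(39689,2772) = (39689·39689+205·2772·2772, 39689·2772+2772·39689) = (3150433441,220035816)
n=3: (3150433441,220035816)∘(39689,2772) = (39689·3150433441+205·2772·220035816, 39689·220035816+2772·3150433441) = (250075105640009,17466002999676)
n=4: (250075105640009,17466002999676)∘(39689,2772) = (39689·250075105640009+205·2772·17466002999676, 39689·17466002999676+2772·250075105640009) = (19850461732342200961,1386416385888245712)

39689 2772
3150433441 220035816
250075105640009 17466002999676
19850461732342200961 1386416385888245712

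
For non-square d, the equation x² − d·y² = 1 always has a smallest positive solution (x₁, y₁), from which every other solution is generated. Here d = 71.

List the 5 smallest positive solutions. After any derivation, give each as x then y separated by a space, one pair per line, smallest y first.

d=71: √d = [8; 2,2,1,7,1,2,2,16] (ℓ=8, even), read p_7/q_7
a_0=8:  p_0=8·1+0=8,  q_0=8·0+1=1
a_1=2:  p_1=2·8+1=17,  q_1=2·1+0=2
a_2=2:  p_2=2·17+8=42,  q_2=2·2+1=5
…
a_4=7:  p_4=7·59+42=455,  q_4=7·7+5=54
a_5=1:  p_5=1·455+59=514,  q_5=1·54+7=61
a_6=2:  p_6=2·514+455=1483,  q_6=2·61+54=176
a_7=2:  p_7=2·1483+514=3480,  q_7=2·176+61=413
(x₁, y₁) = (3480, 413);  3480² − 71·413² = 1 ✓
(x_2, y_2) = (3480·3480 + 71·413·413, 3480·413 + 413·3480) = (24220799, 2874480)
(x_3, y_3) = (3480·24220799 + 71·413·2874480, 3480·2874480 + 413·24220799) = (168576757560, 20006380387)
(x_4, y_4) = (3480·168576757560 + 71·413·20006380387, 3480·20006380387 + 413·168576757560) = (1173294208396801, 139244404619040)
(x_5, y_5) = (3480·1173294208396801 + 71·413·139244404619040, 3480·139244404619040 + 413·1173294208396801) = (8166127521864977400, 969141036142138013)

3480 413
24220799 2874480
168576757560 20006380387
1173294208396801 139244404619040
8166127521864977400 969141036142138013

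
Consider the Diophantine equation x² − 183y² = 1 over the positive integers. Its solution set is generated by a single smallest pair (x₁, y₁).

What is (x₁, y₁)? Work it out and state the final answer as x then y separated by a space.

√183 → a₀=13, period (1,1,8,1,1,26); ℓ=6 even so k=5
a_0=13:  p_0=13·1+0=13,  q_0=13·0+1=1
…
a_2=1:  p_2=1·14+13=27,  q_2=1·1+1=2
…
a_4=1:  p_4=1·230+27=257,  q_4=1·17+2=19
a_5=1:  p_5=1·257+230=487,  q_5=1·19+17=36
→ (487, 36).  Check: 487²=237169, 183·36²=237168, difference 1.

487 36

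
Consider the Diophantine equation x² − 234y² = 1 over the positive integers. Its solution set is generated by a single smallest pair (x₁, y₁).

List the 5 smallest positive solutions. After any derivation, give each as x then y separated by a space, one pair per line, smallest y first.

5201 340
54100801 3536680
562756526801 36788545020
5853793337683201 382674441761360
60891157735824130001 3980579506413121700

√234 = [15; 3,2,1,2,1,2,3,30, …], period ℓ=8 (even) → k=7
step 0: (15, 1)  from 15·(1,0) + (0,1)
step 1: (46, 3)  from 3·(15,1) + (1,0)
step 2: (107, 7)  from 2·(46,3) + (15,1)
step 3: (153, 10)  from 1·(107,7) + (46,3)
step 4: (413, 27)  from 2·(153,10) + (107,7)
step 5: (566, 37)  from 1·(413,27) + (153,10)
step 6: (1545, 101)  from 2·(566,37) + (413,27)
step 7: (5201, 340)  from 3·(1545,101) + (566,37)
→ (5201, 340).  Check: 5201²=27050401, 234·340²=27050400, difference 1.
k=2:  x_2 = 5201·5201+234·340·340 = 54100801,  y_2 = 5201·340+340·5201 = 3536680
k=3:  x_3 = 5201·54100801+234·340·3536680 = 562756526801,  y_3 = 5201·3536680+340·54100801 = 36788545020
k=4:  x_4 = 5201·562756526801+234·340·36788545020 = 5853793337683201,  y_4 = 5201·36788545020+340·562756526801 = 382674441761360
k=5:  x_5 = 5201·5853793337683201+234·340·382674441761360 = 60891157735824130001,  y_5 = 5201·382674441761360+340·5853793337683201 = 3980579506413121700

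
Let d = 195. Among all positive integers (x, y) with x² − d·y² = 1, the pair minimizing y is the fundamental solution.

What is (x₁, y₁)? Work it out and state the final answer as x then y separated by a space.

14 1

d=195: √d = [13; 1,26] (ℓ=2, even), read p_1/q_1
step 0: (13, 1)  from 13·(1,0) + (0,1)
step 1: (14, 1)  from 1·(13,1) + (1,0)
fundamental: x₁=14, y₁=1  (since 196 − 195·1 = 1)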